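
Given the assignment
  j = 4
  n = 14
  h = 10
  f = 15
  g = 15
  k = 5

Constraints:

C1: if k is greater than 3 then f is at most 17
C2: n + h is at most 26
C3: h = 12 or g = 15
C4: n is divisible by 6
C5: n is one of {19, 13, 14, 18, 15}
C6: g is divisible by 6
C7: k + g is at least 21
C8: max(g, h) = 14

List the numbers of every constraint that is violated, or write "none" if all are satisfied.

No — constraints 4, 6, 7, and 8 are not satisfied.

C1: k = 5 > 3, so we need f ≤ 17; f = 15 ≤ 17 — holds.
C2: n + h = 14 + 10 = 24; 24 ≤ 26 — holds.
C3: h = 10 ≠ 12, but g = 15 = 15 (second disjunct) — holds.
C4: 14 = 6*2 + 2, so 6 does not divide 14 — fails.
C5: n = 14 is in {19, 13, 14, 18, 15} — holds.
C6: 15 = 6*2 + 3, so 6 does not divide 15 — fails.
C7: k + g = 5 + 15 = 20; 20 < 21, bound 21 not met — fails.
C8: max(15, 10) = 15, not 14 — fails.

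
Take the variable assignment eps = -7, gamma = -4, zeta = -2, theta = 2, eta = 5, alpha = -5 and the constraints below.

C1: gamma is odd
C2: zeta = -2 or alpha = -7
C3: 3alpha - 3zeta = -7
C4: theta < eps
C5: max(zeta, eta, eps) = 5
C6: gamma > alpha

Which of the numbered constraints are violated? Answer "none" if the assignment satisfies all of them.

Violated: 1, 3, 4.

C1: gamma = -4 is even  FAIL
C2: zeta = -2 = -2 (first disjunct)  OK
C3: 3alpha - 3zeta = 3(-5) - 3(-2) = -9, not -7  FAIL
C4: theta = 2, eps = -7; 2 ≥ -7 (want <)  FAIL
C5: max(-2, 5, -7) = 5  OK
C6: gamma = -4, alpha = -5; -4 > -5  OK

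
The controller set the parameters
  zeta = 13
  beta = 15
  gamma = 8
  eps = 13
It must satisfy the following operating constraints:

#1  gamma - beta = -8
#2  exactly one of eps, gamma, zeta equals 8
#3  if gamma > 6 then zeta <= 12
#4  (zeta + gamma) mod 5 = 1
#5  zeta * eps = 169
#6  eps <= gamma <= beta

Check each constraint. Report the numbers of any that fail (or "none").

#1 gamma - beta = 8 - 15 = -7, not -8  no
#2 eps=13, gamma=8, zeta=13; 1 of them equals 8  yes
#3 gamma = 8 > 6, so we need zeta ≤ 12; but zeta = 13 > 12  no
#4 zeta + gamma = 21; 21 mod 5 = 1  yes
#5 zeta * eps = 13 * 13 = 169  yes
#6 values 13, 8, 15; eps = 13 is not <= gamma = 8  no

The assignment fails constraints 1, 3, 6.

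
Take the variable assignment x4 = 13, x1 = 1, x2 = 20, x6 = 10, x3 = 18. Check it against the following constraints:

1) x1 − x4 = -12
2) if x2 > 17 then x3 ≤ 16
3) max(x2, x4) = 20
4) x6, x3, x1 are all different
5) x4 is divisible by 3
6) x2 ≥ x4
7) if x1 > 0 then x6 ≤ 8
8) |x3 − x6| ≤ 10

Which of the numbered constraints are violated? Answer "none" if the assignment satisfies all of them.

1) x1 − x4 = 1 − 13 = -12  true
2) x2 = 20 > 17, so we need x3 ≤ 16; but x3 = 18 > 16  false
3) max(20, 13) = 20  true
4) values 10, 18, 1 are pairwise distinct  true
5) 13 = 3×4 + 1, so 3 does not divide 13  false
6) x2 = 20, x4 = 13; 20 ≥ 13  true
7) x1 = 1 > 0, so we need x6 ≤ 8; but x6 = 10 > 8  false
8) |18 − 10| = 8; 8 ≤ 10  true

Violated: 2, 5, and 7.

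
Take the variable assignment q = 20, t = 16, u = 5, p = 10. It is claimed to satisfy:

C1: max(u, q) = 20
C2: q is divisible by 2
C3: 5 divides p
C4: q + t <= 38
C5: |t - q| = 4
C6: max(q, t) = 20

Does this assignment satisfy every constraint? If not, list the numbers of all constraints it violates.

C1: max(5, 20) = 20 — satisfied.
C2: 20 / 2 = 10, so 2 divides 20 — satisfied.
C3: 10 / 5 = 2, so 5 divides 10 — satisfied.
C4: q + t = 20 + 16 = 36; 36 ≤ 38 — satisfied.
C5: |16 - 20| = 4 — satisfied.
C6: max(20, 16) = 20 — satisfied.

Yes — all constraints hold.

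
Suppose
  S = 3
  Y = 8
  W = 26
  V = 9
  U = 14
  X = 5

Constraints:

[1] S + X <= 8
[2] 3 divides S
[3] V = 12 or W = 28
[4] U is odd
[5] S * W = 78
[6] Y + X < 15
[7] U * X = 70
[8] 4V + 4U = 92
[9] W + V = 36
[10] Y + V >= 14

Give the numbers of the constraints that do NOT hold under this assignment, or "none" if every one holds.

Violated: 3, 4, and 9.

[1] S + X = 3 + 5 = 8; 8 ≤ 8 — satisfied.
[2] 3 / 3 = 1, so 3 divides 3 — satisfied.
[3] V = 9 ≠ 12 and W = 26 ≠ 28; both disjuncts false — violated.
[4] U = 14 is even — violated.
[5] S * W = 3 * 26 = 78 — satisfied.
[6] Y + X = 8 + 5 = 13; 13 < 15 — satisfied.
[7] U * X = 14 * 5 = 70 — satisfied.
[8] 4V + 4U = 4(9) + 4(14) = 92 — satisfied.
[9] W + V = 26 + 9 = 35, not 36 — violated.
[10] Y + V = 8 + 9 = 17; 17 ≥ 14 — satisfied.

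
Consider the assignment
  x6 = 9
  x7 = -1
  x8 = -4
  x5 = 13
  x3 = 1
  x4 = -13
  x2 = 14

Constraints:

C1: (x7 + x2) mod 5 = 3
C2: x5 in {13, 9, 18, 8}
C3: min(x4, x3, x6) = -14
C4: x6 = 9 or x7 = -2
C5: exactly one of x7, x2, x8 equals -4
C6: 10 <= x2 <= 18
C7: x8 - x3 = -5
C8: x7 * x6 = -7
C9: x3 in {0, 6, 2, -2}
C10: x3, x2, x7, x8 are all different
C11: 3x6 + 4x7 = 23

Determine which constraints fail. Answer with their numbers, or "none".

C1: x7 + x2 = 13; 13 mod 5 = 3 — holds.
C2: x5 = 13 is in {13, 9, 18, 8} — holds.
C3: min(-13, 1, 9) = -13, not -14 — fails.
C4: x6 = 9 = 9 (first disjunct) — holds.
C5: x7=-1, x2=14, x8=-4; 1 of them equals -4 — holds.
C6: x2 = 14 lies in [10, 18] — holds.
C7: x8 - x3 = -4 - 1 = -5 — holds.
C8: x7 * x6 = -1 * 9 = -9, not -7 — fails.
C9: x3 = 1 is not in {0, 6, 2, -2} — fails.
C10: values 1, 14, -1, -4 are pairwise distinct — holds.
C11: 3x6 + 4x7 = 3(9) + 4(-1) = 23 — holds.

No — constraints 3, 8, and 9 are not satisfied.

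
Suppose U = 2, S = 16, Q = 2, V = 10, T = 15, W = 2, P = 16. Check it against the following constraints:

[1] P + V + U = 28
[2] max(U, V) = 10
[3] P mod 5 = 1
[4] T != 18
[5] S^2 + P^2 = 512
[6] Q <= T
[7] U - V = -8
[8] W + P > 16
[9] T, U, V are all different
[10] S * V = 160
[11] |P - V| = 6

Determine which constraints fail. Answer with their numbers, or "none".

The assignment satisfies every constraint.

[1] P + V + U = 16 + 10 + 2 = 28  ✓
[2] max(2, 10) = 10  ✓
[3] 16 mod 5 = 1  ✓
[4] T = 15, and 15 ≠ 18  ✓
[5] S^2 + P^2 = 16^2 + 16^2 = 256 + 256 = 512  ✓
[6] Q = 2, T = 15; 2 ≤ 15  ✓
[7] U - V = 2 - 10 = -8  ✓
[8] W + P = 2 + 16 = 18; 18 > 16  ✓
[9] values 15, 2, 10 are pairwise distinct  ✓
[10] S * V = 16 * 10 = 160  ✓
[11] |16 - 10| = 6  ✓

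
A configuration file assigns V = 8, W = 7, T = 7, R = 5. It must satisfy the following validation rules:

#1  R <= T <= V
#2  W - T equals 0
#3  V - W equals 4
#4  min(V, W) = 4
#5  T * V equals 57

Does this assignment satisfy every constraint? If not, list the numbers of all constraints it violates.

#1 values 5 <= 7 <= 8  yes
#2 W - T = 7 - 7 = 0  yes
#3 V - W = 8 - 7 = 1, not 4  no
#4 min(8, 7) = 7, not 4  no
#5 T * V = 7 * 8 = 56, not 57  no

The assignment fails constraints 3, 4, and 5.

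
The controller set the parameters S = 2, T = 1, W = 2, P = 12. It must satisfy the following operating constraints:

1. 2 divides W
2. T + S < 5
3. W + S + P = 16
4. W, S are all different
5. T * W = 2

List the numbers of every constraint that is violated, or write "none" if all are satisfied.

1. 2 / 2 = 1, so 2 divides 2 — holds.
2. T + S = 1 + 2 = 3; 3 < 5 — holds.
3. W + S + P = 2 + 2 + 12 = 16 — holds.
4. W = S = 2, not all different — does not hold.
5. T * W = 1 * 2 = 2 — holds.

The assignment fails constraint 4.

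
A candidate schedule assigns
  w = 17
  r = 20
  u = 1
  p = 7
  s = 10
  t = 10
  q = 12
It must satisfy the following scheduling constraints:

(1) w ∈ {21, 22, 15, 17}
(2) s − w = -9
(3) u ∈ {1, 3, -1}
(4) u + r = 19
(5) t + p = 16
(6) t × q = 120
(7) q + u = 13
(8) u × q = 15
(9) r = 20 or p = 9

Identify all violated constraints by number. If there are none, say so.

(1) w = 17 is in {21, 22, 15, 17} — satisfied.
(2) s − w = 10 − 17 = -7, not -9 — violated.
(3) u = 1 is in {1, 3, -1} — satisfied.
(4) u + r = 1 + 20 = 21, not 19 — violated.
(5) t + p = 10 + 7 = 17, not 16 — violated.
(6) t × q = 10 × 12 = 120 — satisfied.
(7) q + u = 12 + 1 = 13 — satisfied.
(8) u × q = 1 × 12 = 12, not 15 — violated.
(9) r = 20 = 20 (first disjunct) — satisfied.

Constraints 2, 4, 5, and 8 are violated.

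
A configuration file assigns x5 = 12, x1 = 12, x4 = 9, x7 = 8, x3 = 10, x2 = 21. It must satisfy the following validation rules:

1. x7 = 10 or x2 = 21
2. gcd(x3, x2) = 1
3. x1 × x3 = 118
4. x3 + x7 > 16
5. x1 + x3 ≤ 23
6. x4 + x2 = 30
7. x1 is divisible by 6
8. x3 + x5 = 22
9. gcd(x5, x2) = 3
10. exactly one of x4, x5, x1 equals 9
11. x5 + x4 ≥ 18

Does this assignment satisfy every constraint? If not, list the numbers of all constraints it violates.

1. x7 = 8 ≠ 10, but x2 = 21 = 21 (second disjunct) — holds.
2. gcd(10, 21) = 1 — holds.
3. x1 × x3 = 12 × 10 = 120, not 118 — does not hold.
4. x3 + x7 = 10 + 8 = 18; 18 > 16 — holds.
5. x1 + x3 = 12 + 10 = 22; 22 ≤ 23 — holds.
6. x4 + x2 = 9 + 21 = 30 — holds.
7. 12 / 6 = 2, so 6 divides 12 — holds.
8. x3 + x5 = 10 + 12 = 22 — holds.
9. gcd(12, 21) = 3 — holds.
10. x4=9, x5=12, x1=12; 1 of them equals 9 — holds.
11. x5 + x4 = 12 + 9 = 21; 21 ≥ 18 — holds.

Constraint 3 does not hold.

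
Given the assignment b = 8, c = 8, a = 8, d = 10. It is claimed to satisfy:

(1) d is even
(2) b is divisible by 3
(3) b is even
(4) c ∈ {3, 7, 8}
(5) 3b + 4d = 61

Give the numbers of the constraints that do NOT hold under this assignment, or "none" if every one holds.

(1) d = 10 is even — holds.
(2) 8 = 3×2 + 2, so 3 does not divide 8 — fails.
(3) b = 8 is even — holds.
(4) c = 8 is in {3, 7, 8} — holds.
(5) 3b + 4d = 3(8) + 4(10) = 64, not 61 — fails.

The assignment fails constraints 2 and 5.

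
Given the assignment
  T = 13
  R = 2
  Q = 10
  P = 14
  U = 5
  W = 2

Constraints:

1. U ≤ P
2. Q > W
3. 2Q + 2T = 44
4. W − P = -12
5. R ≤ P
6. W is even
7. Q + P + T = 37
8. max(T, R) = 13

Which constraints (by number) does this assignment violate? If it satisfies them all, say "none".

1. U = 5, P = 14; 5 ≤ 14 — holds.
2. Q = 10, W = 2; 10 > 2 — holds.
3. 2Q + 2T = 2(10) + 2(13) = 46, not 44 — does not hold.
4. W − P = 2 − 14 = -12 — holds.
5. R = 2, P = 14; 2 ≤ 14 — holds.
6. W = 2 is even — holds.
7. Q + P + T = 10 + 14 + 13 = 37 — holds.
8. max(13, 2) = 13 — holds.

Constraint 3 does not hold.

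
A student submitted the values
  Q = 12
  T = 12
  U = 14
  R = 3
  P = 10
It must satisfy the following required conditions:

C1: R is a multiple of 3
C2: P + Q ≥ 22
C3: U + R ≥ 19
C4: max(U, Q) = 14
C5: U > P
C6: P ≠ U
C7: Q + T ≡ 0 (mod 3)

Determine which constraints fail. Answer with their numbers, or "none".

Constraint 3 is violated.

C1: 3 / 3 = 1, so 3 divides 3 — holds.
C2: P + Q = 10 + 12 = 22; 22 ≥ 22 — holds.
C3: U + R = 14 + 3 = 17; 17 < 19, bound 19 not met — does not hold.
C4: max(14, 12) = 14 — holds.
C5: U = 14, P = 10; 14 > 10 — holds.
C6: P = 10, U = 14; distinct — holds.
C7: Q + T = 24; 24 mod 3 = 0 — holds.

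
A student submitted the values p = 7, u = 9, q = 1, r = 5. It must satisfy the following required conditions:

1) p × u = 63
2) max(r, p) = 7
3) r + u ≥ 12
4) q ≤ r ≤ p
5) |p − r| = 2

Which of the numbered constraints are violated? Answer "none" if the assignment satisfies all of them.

The assignment satisfies every constraint.

1) p × u = 7 × 9 = 63 — OK.
2) max(5, 7) = 7 — OK.
3) r + u = 5 + 9 = 14; 14 ≥ 12 — OK.
4) values 1 ≤ 5 ≤ 7 — OK.
5) |7 − 5| = 2 — OK.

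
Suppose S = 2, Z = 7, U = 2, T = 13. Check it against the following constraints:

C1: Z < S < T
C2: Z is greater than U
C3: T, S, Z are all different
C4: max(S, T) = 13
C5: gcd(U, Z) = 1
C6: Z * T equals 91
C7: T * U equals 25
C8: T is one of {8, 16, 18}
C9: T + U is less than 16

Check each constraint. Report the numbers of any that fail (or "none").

No — constraints 1, 7, and 8 are not satisfied.

C1: values 7, 2, 13; Z = 7 is not < S = 2  no
C2: Z = 7, U = 2; 7 > 2  yes
C3: values 13, 2, 7 are pairwise distinct  yes
C4: max(2, 13) = 13  yes
C5: gcd(2, 7) = 1  yes
C6: Z * T = 7 * 13 = 91  yes
C7: T * U = 13 * 2 = 26, not 25  no
C8: T = 13 is not in {8, 16, 18}  no
C9: T + U = 13 + 2 = 15; 15 < 16  yes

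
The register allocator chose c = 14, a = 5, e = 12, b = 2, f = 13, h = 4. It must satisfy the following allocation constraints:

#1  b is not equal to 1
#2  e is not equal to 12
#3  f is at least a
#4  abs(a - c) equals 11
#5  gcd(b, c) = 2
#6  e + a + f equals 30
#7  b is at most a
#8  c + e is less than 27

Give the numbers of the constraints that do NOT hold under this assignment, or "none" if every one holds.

Constraints 2 and 4 do not hold.

#1 b = 2, and 2 ≠ 1 — holds.
#2 e = 12, but 12 is required to differ — does not hold.
#3 f = 13, a = 5; 13 ≥ 5 — holds.
#4 abs(5 - 14) = 9, not 11 — does not hold.
#5 gcd(2, 14) = 2 — holds.
#6 e + a + f = 12 + 5 + 13 = 30 — holds.
#7 b = 2, a = 5; 2 ≤ 5 — holds.
#8 c + e = 14 + 12 = 26; 26 < 27 — holds.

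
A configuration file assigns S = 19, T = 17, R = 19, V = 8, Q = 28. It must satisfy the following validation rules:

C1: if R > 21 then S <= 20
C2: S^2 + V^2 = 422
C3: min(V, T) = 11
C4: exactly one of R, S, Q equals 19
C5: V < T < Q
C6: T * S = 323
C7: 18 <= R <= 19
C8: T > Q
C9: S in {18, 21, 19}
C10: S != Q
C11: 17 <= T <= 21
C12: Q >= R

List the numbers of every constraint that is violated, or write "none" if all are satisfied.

C1: R = 19, not > 21; antecedent false, conditional vacuously true — satisfied.
C2: S^2 + V^2 = 19^2 + 8^2 = 361 + 64 = 425, not 422 — violated.
C3: min(8, 17) = 8, not 11 — violated.
C4: R=19, S=19, Q=28; 2 of them equal 19, not exactly one — violated.
C5: values 8 < 17 < 28 — satisfied.
C6: T * S = 17 * 19 = 323 — satisfied.
C7: R = 19 lies in [18, 19] — satisfied.
C8: T = 17, Q = 28; 17 ≤ 28 (want >) — violated.
C9: S = 19 is in {18, 21, 19} — satisfied.
C10: S = 19, Q = 28; distinct — satisfied.
C11: T = 17 lies in [17, 21] — satisfied.
C12: Q = 28, R = 19; 28 ≥ 19 — satisfied.

Constraints 2, 3, 4, 8 do not hold.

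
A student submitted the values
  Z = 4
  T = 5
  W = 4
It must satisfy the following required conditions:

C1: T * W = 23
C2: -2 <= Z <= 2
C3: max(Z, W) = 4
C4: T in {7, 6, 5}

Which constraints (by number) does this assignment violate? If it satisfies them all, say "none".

Constraints 1, 2 do not hold.

C1: T * W = 5 * 4 = 20, not 23 — violated.
C2: Z = 4 is outside [-2, 2] — violated.
C3: max(4, 4) = 4 — satisfied.
C4: T = 5 is in {7, 6, 5} — satisfied.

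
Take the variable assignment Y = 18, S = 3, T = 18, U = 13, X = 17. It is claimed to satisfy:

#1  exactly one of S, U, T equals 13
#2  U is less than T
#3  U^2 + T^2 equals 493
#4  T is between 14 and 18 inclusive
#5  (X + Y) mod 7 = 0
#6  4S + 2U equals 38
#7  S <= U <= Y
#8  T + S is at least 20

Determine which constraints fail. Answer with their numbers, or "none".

Yes — all constraints hold.

#1 S=3, U=13, T=18; 1 of them equals 13 — holds.
#2 U = 13, T = 18; 13 < 18 — holds.
#3 U^2 + T^2 = 13^2 + 18^2 = 169 + 324 = 493 — holds.
#4 T = 18 lies in [14, 18] — holds.
#5 X + Y = 35; 35 mod 7 = 0 — holds.
#6 4S + 2U = 4(3) + 2(13) = 38 — holds.
#7 values 3 <= 13 <= 18 — holds.
#8 T + S = 18 + 3 = 21; 21 ≥ 20 — holds.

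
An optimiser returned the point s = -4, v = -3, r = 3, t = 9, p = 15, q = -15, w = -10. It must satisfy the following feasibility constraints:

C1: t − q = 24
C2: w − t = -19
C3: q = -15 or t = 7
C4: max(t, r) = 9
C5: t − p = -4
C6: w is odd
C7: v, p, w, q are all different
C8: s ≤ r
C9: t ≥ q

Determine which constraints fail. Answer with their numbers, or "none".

C1: t − q = 9 − (-15) = 24  holds
C2: w − t = -10 − 9 = -19  holds
C3: q = -15 = -15 (first disjunct)  holds
C4: max(9, 3) = 9  holds
C5: t − p = 9 − 15 = -6, not -4  fails
C6: w = -10 is even  fails
C7: values -3, 15, -10, -15 are pairwise distinct  holds
C8: s = -4, r = 3; -4 ≤ 3  holds
C9: t = 9, q = -15; 9 ≥ -15  holds

Constraints 5, 6 do not hold.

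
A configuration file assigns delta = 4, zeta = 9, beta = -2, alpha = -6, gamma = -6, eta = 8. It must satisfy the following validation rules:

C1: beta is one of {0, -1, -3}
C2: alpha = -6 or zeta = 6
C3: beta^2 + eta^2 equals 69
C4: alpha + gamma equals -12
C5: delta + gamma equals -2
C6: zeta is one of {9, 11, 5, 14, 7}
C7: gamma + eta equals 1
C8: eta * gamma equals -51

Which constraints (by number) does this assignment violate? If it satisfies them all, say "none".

The assignment fails constraints 1, 3, 7, 8.

C1: beta = -2 is not in {0, -1, -3}  no
C2: alpha = -6 = -6 (first disjunct)  yes
C3: beta^2 + eta^2 = (-2)^2 + 8^2 = 4 + 64 = 68, not 69  no
C4: alpha + gamma = -6 + (-6) = -12  yes
C5: delta + gamma = 4 + (-6) = -2  yes
C6: zeta = 9 is in {9, 11, 5, 14, 7}  yes
C7: gamma + eta = -6 + 8 = 2, not 1  no
C8: eta * gamma = 8 * (-6) = -48, not -51  no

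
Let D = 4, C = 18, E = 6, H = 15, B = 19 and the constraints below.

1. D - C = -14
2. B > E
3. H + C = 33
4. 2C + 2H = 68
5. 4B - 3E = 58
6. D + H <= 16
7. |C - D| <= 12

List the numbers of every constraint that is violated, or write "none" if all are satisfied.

1. D - C = 4 - 18 = -14  ✓
2. B = 19, E = 6; 19 > 6  ✓
3. H + C = 15 + 18 = 33  ✓
4. 2C + 2H = 2(18) + 2(15) = 66, not 68  ✗
5. 4B - 3E = 4(19) - 3(6) = 58  ✓
6. D + H = 4 + 15 = 19; 19 > 16, bound 16 not met  ✗
7. |18 - 4| = 14; 14 > 12, exceeds bound 12  ✗

Violated: 4, 6, and 7.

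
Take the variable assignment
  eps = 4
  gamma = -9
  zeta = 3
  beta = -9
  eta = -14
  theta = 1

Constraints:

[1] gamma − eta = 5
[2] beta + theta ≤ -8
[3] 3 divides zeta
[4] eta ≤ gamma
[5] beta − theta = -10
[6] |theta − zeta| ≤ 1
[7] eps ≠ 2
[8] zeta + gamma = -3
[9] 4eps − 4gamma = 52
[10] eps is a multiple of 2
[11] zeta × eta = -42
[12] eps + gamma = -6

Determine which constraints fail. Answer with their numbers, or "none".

Constraints 6, 8, and 12 do not hold.

[1] gamma − eta = -9 − (-14) = 5 — satisfied.
[2] beta + theta = -9 + 1 = -8; -8 ≤ -8 — satisfied.
[3] 3 / 3 = 1, so 3 divides 3 — satisfied.
[4] eta = -14, gamma = -9; -14 ≤ -9 — satisfied.
[5] beta − theta = -9 − 1 = -10 — satisfied.
[6] |1 − 3| = 2; 2 > 1, exceeds bound 1 — violated.
[7] eps = 4, and 4 ≠ 2 — satisfied.
[8] zeta + gamma = 3 + (-9) = -6, not -3 — violated.
[9] 4eps − 4gamma = 4(4) − 4(-9) = 52 — satisfied.
[10] 4 / 2 = 2, so 2 divides 4 — satisfied.
[11] zeta × eta = 3 × (-14) = -42 — satisfied.
[12] eps + gamma = 4 + (-9) = -5, not -6 — violated.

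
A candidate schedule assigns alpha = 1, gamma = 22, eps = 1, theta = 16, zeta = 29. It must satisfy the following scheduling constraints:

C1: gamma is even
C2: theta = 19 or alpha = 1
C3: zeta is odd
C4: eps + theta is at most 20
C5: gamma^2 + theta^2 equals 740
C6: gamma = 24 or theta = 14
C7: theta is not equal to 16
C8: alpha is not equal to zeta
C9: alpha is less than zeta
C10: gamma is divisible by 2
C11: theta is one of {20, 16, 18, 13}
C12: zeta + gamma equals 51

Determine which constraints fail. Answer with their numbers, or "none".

C1: gamma = 22 is even — OK.
C2: theta = 16 ≠ 19, but alpha = 1 = 1 (second disjunct) — OK.
C3: zeta = 29 is odd — OK.
C4: eps + theta = 1 + 16 = 17; 17 ≤ 20 — OK.
C5: gamma^2 + theta^2 = 22^2 + 16^2 = 484 + 256 = 740 — OK.
C6: gamma = 22 ≠ 24 and theta = 16 ≠ 14; both disjuncts false — violated.
C7: theta = 16, but 16 is required to differ — violated.
C8: alpha = 1, zeta = 29; distinct — OK.
C9: alpha = 1, zeta = 29; 1 < 29 — OK.
C10: 22 / 2 = 11, so 2 divides 22 — OK.
C11: theta = 16 is in {20, 16, 18, 13} — OK.
C12: zeta + gamma = 29 + 22 = 51 — OK.

The assignment fails constraints 6 and 7.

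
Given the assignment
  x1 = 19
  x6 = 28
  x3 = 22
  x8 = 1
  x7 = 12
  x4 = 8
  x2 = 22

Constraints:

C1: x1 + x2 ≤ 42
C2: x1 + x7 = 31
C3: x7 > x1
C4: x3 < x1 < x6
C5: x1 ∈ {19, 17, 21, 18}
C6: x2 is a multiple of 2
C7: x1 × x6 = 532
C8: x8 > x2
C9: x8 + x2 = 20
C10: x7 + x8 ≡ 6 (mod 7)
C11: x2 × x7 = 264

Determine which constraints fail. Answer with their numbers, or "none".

Violated: 3, 4, 8, and 9.

C1: x1 + x2 = 19 + 22 = 41; 41 ≤ 42 — OK.
C2: x1 + x7 = 19 + 12 = 31 — OK.
C3: x7 = 12, x1 = 19; 12 ≤ 19 (want >) — violated.
C4: values 22, 19, 28; x3 = 22 is not < x1 = 19 — violated.
C5: x1 = 19 is in {19, 17, 21, 18} — OK.
C6: 22 / 2 = 11, so 2 divides 22 — OK.
C7: x1 × x6 = 19 × 28 = 532 — OK.
C8: x8 = 1, x2 = 22; 1 ≤ 22 (want >) — violated.
C9: x8 + x2 = 1 + 22 = 23, not 20 — violated.
C10: x7 + x8 = 13; 13 mod 7 = 6 — OK.
C11: x2 × x7 = 22 × 12 = 264 — OK.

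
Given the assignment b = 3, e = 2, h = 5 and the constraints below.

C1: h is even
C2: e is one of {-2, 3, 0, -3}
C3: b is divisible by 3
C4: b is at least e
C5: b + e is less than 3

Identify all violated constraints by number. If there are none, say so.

C1: h = 5 is odd  no
C2: e = 2 is not in {-2, 3, 0, -3}  no
C3: 3 / 3 = 1, so 3 divides 3  yes
C4: b = 3, e = 2; 3 ≥ 2  yes
C5: b + e = 3 + 2 = 5; 5 ≥ 3, bound 3 not met  no

Violated: 1, 2, and 5.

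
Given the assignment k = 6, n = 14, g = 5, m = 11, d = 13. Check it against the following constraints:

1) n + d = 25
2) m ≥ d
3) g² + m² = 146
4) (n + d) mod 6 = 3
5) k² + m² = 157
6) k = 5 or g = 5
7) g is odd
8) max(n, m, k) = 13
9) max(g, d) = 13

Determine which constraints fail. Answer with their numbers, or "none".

Constraints 1, 2, 8 are violated.

1) n + d = 14 + 13 = 27, not 25  no
2) m = 11, d = 13; 11 < 13 (want ≥)  no
3) g² + m² = 5² + 11² = 25 + 121 = 146  yes
4) n + d = 27; 27 mod 6 = 3  yes
5) k² + m² = 6² + 11² = 36 + 121 = 157  yes
6) k = 6 ≠ 5, but g = 5 = 5 (second disjunct)  yes
7) g = 5 is odd  yes
8) max(14, 11, 6) = 14, not 13  no
9) max(5, 13) = 13  yes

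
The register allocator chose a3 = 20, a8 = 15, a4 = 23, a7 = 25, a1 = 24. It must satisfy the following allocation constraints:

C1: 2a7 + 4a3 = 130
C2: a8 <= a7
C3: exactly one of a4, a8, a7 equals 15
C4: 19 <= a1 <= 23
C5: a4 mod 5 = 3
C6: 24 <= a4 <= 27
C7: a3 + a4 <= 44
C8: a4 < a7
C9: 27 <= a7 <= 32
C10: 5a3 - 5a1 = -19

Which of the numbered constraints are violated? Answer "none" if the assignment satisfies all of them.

The assignment fails constraints 4, 6, 9, and 10.

C1: 2a7 + 4a3 = 2(25) + 4(20) = 130 — satisfied.
C2: a8 = 15, a7 = 25; 15 ≤ 25 — satisfied.
C3: a4=23, a8=15, a7=25; 1 of them equals 15 — satisfied.
C4: a1 = 24 is outside [19, 23] — violated.
C5: 23 mod 5 = 3 — satisfied.
C6: a4 = 23 is outside [24, 27] — violated.
C7: a3 + a4 = 20 + 23 = 43; 43 ≤ 44 — satisfied.
C8: a4 = 23, a7 = 25; 23 < 25 — satisfied.
C9: a7 = 25 is outside [27, 32] — violated.
C10: 5a3 - 5a1 = 5(20) - 5(24) = -20, not -19 — violated.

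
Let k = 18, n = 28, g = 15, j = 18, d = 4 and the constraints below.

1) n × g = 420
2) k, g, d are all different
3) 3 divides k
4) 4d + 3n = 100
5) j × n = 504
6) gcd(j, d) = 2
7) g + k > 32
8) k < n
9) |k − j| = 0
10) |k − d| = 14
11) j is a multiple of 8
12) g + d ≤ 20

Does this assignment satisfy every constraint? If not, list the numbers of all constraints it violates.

Constraint 11 does not hold.

1) n × g = 28 × 15 = 420 — holds.
2) values 18, 15, 4 are pairwise distinct — holds.
3) 18 / 3 = 6, so 3 divides 18 — holds.
4) 4d + 3n = 4(4) + 3(28) = 100 — holds.
5) j × n = 18 × 28 = 504 — holds.
6) gcd(18, 4) = 2 — holds.
7) g + k = 15 + 18 = 33; 33 > 32 — holds.
8) k = 18, n = 28; 18 < 28 — holds.
9) |18 − 18| = 0 — holds.
10) |18 − 4| = 14 — holds.
11) 18 = 8×2 + 2, so 8 does not divide 18 — fails.
12) g + d = 15 + 4 = 19; 19 ≤ 20 — holds.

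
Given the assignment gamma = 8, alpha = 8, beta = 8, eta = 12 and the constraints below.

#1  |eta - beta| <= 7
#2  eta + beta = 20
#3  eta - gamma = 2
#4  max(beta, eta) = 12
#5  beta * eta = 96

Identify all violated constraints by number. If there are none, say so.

#1 |12 - 8| = 4; 4 ≤ 7 — holds.
#2 eta + beta = 12 + 8 = 20 — holds.
#3 eta - gamma = 12 - 8 = 4, not 2 — does not hold.
#4 max(8, 12) = 12 — holds.
#5 beta * eta = 8 * 12 = 96 — holds.

No — constraint 3 is not satisfied.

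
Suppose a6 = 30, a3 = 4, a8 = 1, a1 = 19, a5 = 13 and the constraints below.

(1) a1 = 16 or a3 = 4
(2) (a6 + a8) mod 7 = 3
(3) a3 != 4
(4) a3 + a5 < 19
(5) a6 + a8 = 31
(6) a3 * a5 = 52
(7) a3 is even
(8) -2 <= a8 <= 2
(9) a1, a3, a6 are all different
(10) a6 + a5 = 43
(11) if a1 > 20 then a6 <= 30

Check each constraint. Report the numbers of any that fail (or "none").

Constraint 3 is violated.

(1) a1 = 19 ≠ 16, but a3 = 4 = 4 (second disjunct) — satisfied.
(2) a6 + a8 = 31; 31 mod 7 = 3 — satisfied.
(3) a3 = 4, but 4 is required to differ — violated.
(4) a3 + a5 = 4 + 13 = 17; 17 < 19 — satisfied.
(5) a6 + a8 = 30 + 1 = 31 — satisfied.
(6) a3 * a5 = 4 * 13 = 52 — satisfied.
(7) a3 = 4 is even — satisfied.
(8) a8 = 1 lies in [-2, 2] — satisfied.
(9) values 19, 4, 30 are pairwise distinct — satisfied.
(10) a6 + a5 = 30 + 13 = 43 — satisfied.
(11) a1 = 19, not > 20; antecedent false, conditional vacuously true — satisfied.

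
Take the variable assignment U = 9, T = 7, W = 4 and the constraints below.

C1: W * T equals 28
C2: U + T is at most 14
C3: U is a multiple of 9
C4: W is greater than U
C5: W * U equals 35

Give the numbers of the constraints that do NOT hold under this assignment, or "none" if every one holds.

No — constraints 2, 4, and 5 are not satisfied.

C1: W * T = 4 * 7 = 28 — OK.
C2: U + T = 9 + 7 = 16; 16 > 14, bound 14 not met — violated.
C3: 9 / 9 = 1, so 9 divides 9 — OK.
C4: W = 4, U = 9; 4 ≤ 9 (want >) — violated.
C5: W * U = 4 * 9 = 36, not 35 — violated.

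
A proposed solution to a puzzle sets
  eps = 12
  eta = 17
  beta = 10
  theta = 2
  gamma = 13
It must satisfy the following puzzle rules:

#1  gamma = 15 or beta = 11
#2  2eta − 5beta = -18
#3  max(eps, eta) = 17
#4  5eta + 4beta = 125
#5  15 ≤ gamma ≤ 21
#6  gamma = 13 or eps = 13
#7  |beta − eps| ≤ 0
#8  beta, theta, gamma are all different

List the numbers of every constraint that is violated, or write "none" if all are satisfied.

Constraints 1, 2, 5, 7 do not hold.

#1 gamma = 13 ≠ 15 and beta = 10 ≠ 11; both disjuncts false — violated.
#2 2eta − 5beta = 2(17) − 5(10) = -16, not -18 — violated.
#3 max(12, 17) = 17 — satisfied.
#4 5eta + 4beta = 5(17) + 4(10) = 125 — satisfied.
#5 gamma = 13 is outside [15, 21] — violated.
#6 gamma = 13 = 13 (first disjunct) — satisfied.
#7 |10 − 12| = 2; 2 > 0, exceeds bound 0 — violated.
#8 values 10, 2, 13 are pairwise distinct — satisfied.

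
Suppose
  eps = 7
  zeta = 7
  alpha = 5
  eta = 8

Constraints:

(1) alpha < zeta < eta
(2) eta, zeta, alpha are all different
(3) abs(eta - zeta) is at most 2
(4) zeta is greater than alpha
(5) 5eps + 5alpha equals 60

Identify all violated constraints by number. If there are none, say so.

All constraints are satisfied.

(1) values 5 < 7 < 8  holds
(2) values 8, 7, 5 are pairwise distinct  holds
(3) abs(8 - 7) = 1; 1 ≤ 2  holds
(4) zeta = 7, alpha = 5; 7 > 5  holds
(5) 5eps + 5alpha = 5(7) + 5(5) = 60  holds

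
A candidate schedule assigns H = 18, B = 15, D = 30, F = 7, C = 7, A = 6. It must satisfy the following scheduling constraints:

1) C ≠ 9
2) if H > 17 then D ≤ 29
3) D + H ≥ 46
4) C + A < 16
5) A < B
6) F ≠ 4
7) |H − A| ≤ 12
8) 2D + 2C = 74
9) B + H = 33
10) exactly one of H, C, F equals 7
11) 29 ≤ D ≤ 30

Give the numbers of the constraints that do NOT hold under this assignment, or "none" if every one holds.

1) C = 7, and 7 ≠ 9 — holds.
2) H = 18 > 17, so we need D ≤ 29; but D = 30 > 29 — fails.
3) D + H = 30 + 18 = 48; 48 ≥ 46 — holds.
4) C + A = 7 + 6 = 13; 13 < 16 — holds.
5) A = 6, B = 15; 6 < 15 — holds.
6) F = 7, and 7 ≠ 4 — holds.
7) |18 − 6| = 12; 12 ≤ 12 — holds.
8) 2D + 2C = 2(30) + 2(7) = 74 — holds.
9) B + H = 15 + 18 = 33 — holds.
10) H=18, C=7, F=7; 2 of them equal 7, not exactly one — fails.
11) D = 30 lies in [29, 30] — holds.

Constraints 2 and 10 do not hold.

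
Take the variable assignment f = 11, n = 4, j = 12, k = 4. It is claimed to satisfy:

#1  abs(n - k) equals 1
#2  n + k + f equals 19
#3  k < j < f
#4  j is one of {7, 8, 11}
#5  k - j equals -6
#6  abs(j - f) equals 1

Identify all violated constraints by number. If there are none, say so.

#1 abs(4 - 4) = 0, not 1 — does not hold.
#2 n + k + f = 4 + 4 + 11 = 19 — holds.
#3 values 4, 12, 11; j = 12 is not < f = 11 — does not hold.
#4 j = 12 is not in {7, 8, 11} — does not hold.
#5 k - j = 4 - 12 = -8, not -6 — does not hold.
#6 abs(12 - 11) = 1 — holds.

Constraints 1, 3, 4, and 5 do not hold.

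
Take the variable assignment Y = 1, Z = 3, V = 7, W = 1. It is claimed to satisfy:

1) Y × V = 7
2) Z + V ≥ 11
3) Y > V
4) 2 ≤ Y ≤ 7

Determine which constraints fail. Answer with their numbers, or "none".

Constraints 2, 3, and 4 are violated.

1) Y × V = 1 × 7 = 7 — OK.
2) Z + V = 3 + 7 = 10; 10 < 11, bound 11 not met — violated.
3) Y = 1, V = 7; 1 ≤ 7 (want >) — violated.
4) Y = 1 is outside [2, 7] — violated.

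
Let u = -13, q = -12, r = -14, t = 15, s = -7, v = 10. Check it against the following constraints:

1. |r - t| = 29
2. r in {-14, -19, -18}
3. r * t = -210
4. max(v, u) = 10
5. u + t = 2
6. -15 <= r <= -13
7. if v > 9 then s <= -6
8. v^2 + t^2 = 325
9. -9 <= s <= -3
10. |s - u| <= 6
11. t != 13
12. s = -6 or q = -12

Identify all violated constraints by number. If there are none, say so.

1. |-14 - 15| = 29 — satisfied.
2. r = -14 is in {-14, -19, -18} — satisfied.
3. r * t = -14 * 15 = -210 — satisfied.
4. max(10, -13) = 10 — satisfied.
5. u + t = -13 + 15 = 2 — satisfied.
6. r = -14 lies in [-15, -13] — satisfied.
7. v = 10 > 9, so we need s ≤ -6; s = -7 ≤ -6 — satisfied.
8. v^2 + t^2 = 10^2 + 15^2 = 100 + 225 = 325 — satisfied.
9. s = -7 lies in [-9, -3] — satisfied.
10. |-7 - (-13)| = 6; 6 ≤ 6 — satisfied.
11. t = 15, and 15 ≠ 13 — satisfied.
12. s = -7 ≠ -6, but q = -12 = -12 (second disjunct) — satisfied.

The assignment satisfies every constraint.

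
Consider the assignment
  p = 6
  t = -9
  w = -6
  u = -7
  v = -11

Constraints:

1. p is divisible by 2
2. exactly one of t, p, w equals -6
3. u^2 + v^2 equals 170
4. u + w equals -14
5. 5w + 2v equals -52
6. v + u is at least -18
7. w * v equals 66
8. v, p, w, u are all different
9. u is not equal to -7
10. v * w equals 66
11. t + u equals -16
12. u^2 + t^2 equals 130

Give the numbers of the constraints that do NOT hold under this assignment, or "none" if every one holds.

Constraints 4, 9 are violated.

1. 6 / 2 = 3, so 2 divides 6 — OK.
2. t=-9, p=6, w=-6; 1 of them equals -6 — OK.
3. u^2 + v^2 = (-7)^2 + (-11)^2 = 49 + 121 = 170 — OK.
4. u + w = -7 + (-6) = -13, not -14 — violated.
5. 5w + 2v = 5(-6) + 2(-11) = -52 — OK.
6. v + u = -11 + (-7) = -18; -18 ≥ -18 — OK.
7. w * v = -6 * (-11) = 66 — OK.
8. values -11, 6, -6, -7 are pairwise distinct — OK.
9. u = -7, but -7 is required to differ — violated.
10. v * w = -11 * (-6) = 66 — OK.
11. t + u = -9 + (-7) = -16 — OK.
12. u^2 + t^2 = (-7)^2 + (-9)^2 = 49 + 81 = 130 — OK.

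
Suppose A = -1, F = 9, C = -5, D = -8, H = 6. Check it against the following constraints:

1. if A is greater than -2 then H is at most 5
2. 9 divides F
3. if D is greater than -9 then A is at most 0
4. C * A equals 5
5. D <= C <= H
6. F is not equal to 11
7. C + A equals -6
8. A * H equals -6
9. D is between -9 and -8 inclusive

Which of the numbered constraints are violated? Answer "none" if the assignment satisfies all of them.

1. A = -1 > -2, so we need H ≤ 5; but H = 6 > 5  ✗
2. 9 / 9 = 1, so 9 divides 9  ✓
3. D = -8 > -9, so we need A ≤ 0; A = -1 ≤ 0  ✓
4. C * A = -5 * (-1) = 5  ✓
5. values -8 <= -5 <= 6  ✓
6. F = 9, and 9 ≠ 11  ✓
7. C + A = -5 + (-1) = -6  ✓
8. A * H = -1 * 6 = -6  ✓
9. D = -8 lies in [-9, -8]  ✓

Constraint 1 is violated.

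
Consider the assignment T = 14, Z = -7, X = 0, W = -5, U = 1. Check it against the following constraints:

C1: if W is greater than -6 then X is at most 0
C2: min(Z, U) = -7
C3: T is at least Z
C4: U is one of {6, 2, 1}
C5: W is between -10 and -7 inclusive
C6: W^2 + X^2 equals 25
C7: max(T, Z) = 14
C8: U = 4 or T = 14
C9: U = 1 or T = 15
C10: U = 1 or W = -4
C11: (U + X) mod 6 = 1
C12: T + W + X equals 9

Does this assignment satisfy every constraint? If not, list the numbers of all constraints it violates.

Violated: 5.

C1: W = -5 > -6, so we need X ≤ 0; X = 0 ≤ 0  ✔
C2: min(-7, 1) = -7  ✔
C3: T = 14, Z = -7; 14 ≥ -7  ✔
C4: U = 1 is in {6, 2, 1}  ✔
C5: W = -5 is outside [-10, -7]  ✘
C6: W^2 + X^2 = (-5)^2 + 0^2 = 25 + 0 = 25  ✔
C7: max(14, -7) = 14  ✔
C8: U = 1 ≠ 4, but T = 14 = 14 (second disjunct)  ✔
C9: U = 1 = 1 (first disjunct)  ✔
C10: U = 1 = 1 (first disjunct)  ✔
C11: U + X = 1; 1 mod 6 = 1  ✔
C12: T + W + X = 14 + (-5) + 0 = 9  ✔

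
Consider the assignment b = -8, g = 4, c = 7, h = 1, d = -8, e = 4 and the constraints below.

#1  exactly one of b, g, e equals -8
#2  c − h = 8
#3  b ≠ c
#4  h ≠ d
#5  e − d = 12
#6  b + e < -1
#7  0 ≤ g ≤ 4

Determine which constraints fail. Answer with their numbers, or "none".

Constraint 2 does not hold.

#1 b=-8, g=4, e=4; 1 of them equals -8 — OK.
#2 c − h = 7 − 1 = 6, not 8 — violated.
#3 b = -8, c = 7; distinct — OK.
#4 h = 1, d = -8; distinct — OK.
#5 e − d = 4 − (-8) = 12 — OK.
#6 b + e = -8 + 4 = -4; -4 < -1 — OK.
#7 g = 4 lies in [0, 4] — OK.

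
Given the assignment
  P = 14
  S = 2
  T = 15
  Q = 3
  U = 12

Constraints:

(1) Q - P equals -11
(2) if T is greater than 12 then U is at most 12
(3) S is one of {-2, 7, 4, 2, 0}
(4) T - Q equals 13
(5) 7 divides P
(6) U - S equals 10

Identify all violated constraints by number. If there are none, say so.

Constraint 4 does not hold.

(1) Q - P = 3 - 14 = -11 — satisfied.
(2) T = 15 > 12, so we need U ≤ 12; U = 12 ≤ 12 — satisfied.
(3) S = 2 is in {-2, 7, 4, 2, 0} — satisfied.
(4) T - Q = 15 - 3 = 12, not 13 — violated.
(5) 14 / 7 = 2, so 7 divides 14 — satisfied.
(6) U - S = 12 - 2 = 10 — satisfied.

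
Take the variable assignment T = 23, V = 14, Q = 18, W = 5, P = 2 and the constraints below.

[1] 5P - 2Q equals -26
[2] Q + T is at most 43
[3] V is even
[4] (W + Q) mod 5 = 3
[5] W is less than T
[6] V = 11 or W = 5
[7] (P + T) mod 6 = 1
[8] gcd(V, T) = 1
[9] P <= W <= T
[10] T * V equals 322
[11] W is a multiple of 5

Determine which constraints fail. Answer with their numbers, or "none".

Yes — all constraints hold.

[1] 5P - 2Q = 5(2) - 2(18) = -26 — OK.
[2] Q + T = 18 + 23 = 41; 41 ≤ 43 — OK.
[3] V = 14 is even — OK.
[4] W + Q = 23; 23 mod 5 = 3 — OK.
[5] W = 5, T = 23; 5 < 23 — OK.
[6] V = 14 ≠ 11, but W = 5 = 5 (second disjunct) — OK.
[7] P + T = 25; 25 mod 6 = 1 — OK.
[8] gcd(14, 23) = 1 — OK.
[9] values 2 <= 5 <= 23 — OK.
[10] T * V = 23 * 14 = 322 — OK.
[11] 5 / 5 = 1, so 5 divides 5 — OK.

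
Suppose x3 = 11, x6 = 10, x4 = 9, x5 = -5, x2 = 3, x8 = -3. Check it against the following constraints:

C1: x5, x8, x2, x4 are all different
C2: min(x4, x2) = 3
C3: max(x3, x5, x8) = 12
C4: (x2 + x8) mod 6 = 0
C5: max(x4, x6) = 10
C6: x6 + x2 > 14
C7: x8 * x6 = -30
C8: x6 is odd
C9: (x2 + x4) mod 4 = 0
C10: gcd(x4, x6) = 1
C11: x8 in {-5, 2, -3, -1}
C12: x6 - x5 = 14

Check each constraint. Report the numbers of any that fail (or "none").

C1: values -5, -3, 3, 9 are pairwise distinct  OK
C2: min(9, 3) = 3  OK
C3: max(11, -5, -3) = 11, not 12  FAIL
C4: x2 + x8 = 0; 0 mod 6 = 0  OK
C5: max(9, 10) = 10  OK
C6: x6 + x2 = 10 + 3 = 13; 13 ≤ 14, bound 14 not met  FAIL
C7: x8 * x6 = -3 * 10 = -30  OK
C8: x6 = 10 is even  FAIL
C9: x2 + x4 = 12; 12 mod 4 = 0  OK
C10: gcd(9, 10) = 1  OK
C11: x8 = -3 is in {-5, 2, -3, -1}  OK
C12: x6 - x5 = 10 - (-5) = 15, not 14  FAIL

No — constraints 3, 6, 8, 12 are not satisfied.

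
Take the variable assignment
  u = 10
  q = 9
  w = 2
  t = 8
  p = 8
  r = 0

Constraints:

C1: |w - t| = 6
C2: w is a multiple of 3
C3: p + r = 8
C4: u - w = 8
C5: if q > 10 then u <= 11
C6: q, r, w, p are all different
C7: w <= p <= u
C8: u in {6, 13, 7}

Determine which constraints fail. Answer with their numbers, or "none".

C1: |2 - 8| = 6 — holds.
C2: 2 = 3*0 + 2, so 3 does not divide 2 — fails.
C3: p + r = 8 + 0 = 8 — holds.
C4: u - w = 10 - 2 = 8 — holds.
C5: q = 9, not > 10; antecedent false, conditional vacuously true — holds.
C6: values 9, 0, 2, 8 are pairwise distinct — holds.
C7: values 2 <= 8 <= 10 — holds.
C8: u = 10 is not in {6, 13, 7} — fails.

Constraints 2 and 8 do not hold.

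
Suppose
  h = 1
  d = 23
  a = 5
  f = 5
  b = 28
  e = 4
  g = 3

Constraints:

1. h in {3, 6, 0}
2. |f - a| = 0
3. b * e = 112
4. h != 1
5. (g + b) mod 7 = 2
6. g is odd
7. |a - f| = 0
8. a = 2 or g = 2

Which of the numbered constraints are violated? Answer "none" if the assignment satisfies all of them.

Constraints 1, 4, 5, and 8 do not hold.

1. h = 1 is not in {3, 6, 0}  ✘
2. |5 - 5| = 0  ✔
3. b * e = 28 * 4 = 112  ✔
4. h = 1, but 1 is required to differ  ✘
5. g + b = 31; 31 mod 7 = 3, not 2  ✘
6. g = 3 is odd  ✔
7. |5 - 5| = 0  ✔
8. a = 5 ≠ 2 and g = 3 ≠ 2; both disjuncts false  ✘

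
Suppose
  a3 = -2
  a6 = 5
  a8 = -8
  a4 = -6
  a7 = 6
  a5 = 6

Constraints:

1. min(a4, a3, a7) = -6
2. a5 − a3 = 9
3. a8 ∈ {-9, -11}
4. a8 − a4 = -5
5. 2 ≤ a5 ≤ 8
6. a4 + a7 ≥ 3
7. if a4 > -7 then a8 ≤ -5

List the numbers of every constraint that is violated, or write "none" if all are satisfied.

Violated: 2, 3, 4, and 6.

1. min(-6, -2, 6) = -6  ✓
2. a5 − a3 = 6 − (-2) = 8, not 9  ✗
3. a8 = -8 is not in {-9, -11}  ✗
4. a8 − a4 = -8 − (-6) = -2, not -5  ✗
5. a5 = 6 lies in [2, 8]  ✓
6. a4 + a7 = -6 + 6 = 0; 0 < 3, bound 3 not met  ✗
7. a4 = -6 > -7, so we need a8 ≤ -5; a8 = -8 ≤ -5  ✓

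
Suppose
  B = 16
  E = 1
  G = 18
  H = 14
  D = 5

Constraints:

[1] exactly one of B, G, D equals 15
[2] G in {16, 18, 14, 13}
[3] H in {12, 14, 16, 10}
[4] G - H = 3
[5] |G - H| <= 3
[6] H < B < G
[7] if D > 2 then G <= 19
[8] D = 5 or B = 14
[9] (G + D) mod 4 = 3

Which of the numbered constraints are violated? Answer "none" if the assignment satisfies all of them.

[1] B=16, G=18, D=5; 0 of them equal 15, not exactly one — does not hold.
[2] G = 18 is in {16, 18, 14, 13} — holds.
[3] H = 14 is in {12, 14, 16, 10} — holds.
[4] G - H = 18 - 14 = 4, not 3 — does not hold.
[5] |18 - 14| = 4; 4 > 3, exceeds bound 3 — does not hold.
[6] values 14 < 16 < 18 — holds.
[7] D = 5 > 2, so we need G ≤ 19; G = 18 ≤ 19 — holds.
[8] D = 5 = 5 (first disjunct) — holds.
[9] G + D = 23; 23 mod 4 = 3 — holds.

Violated: 1, 4, and 5.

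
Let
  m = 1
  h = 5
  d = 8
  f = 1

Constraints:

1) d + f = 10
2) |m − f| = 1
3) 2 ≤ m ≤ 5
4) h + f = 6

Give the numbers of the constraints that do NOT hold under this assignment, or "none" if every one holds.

1) d + f = 8 + 1 = 9, not 10  FAIL
2) |1 − 1| = 0, not 1  FAIL
3) m = 1 is outside [2, 5]  FAIL
4) h + f = 5 + 1 = 6  OK

Violated: 1, 2, 3.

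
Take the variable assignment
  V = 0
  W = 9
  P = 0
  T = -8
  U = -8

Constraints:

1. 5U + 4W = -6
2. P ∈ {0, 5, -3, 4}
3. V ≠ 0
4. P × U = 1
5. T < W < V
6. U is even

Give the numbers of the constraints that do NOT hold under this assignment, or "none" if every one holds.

1. 5U + 4W = 5(-8) + 4(9) = -4, not -6 — violated.
2. P = 0 is in {0, 5, -3, 4} — satisfied.
3. V = 0, but 0 is required to differ — violated.
4. P × U = 0 × (-8) = 0, not 1 — violated.
5. values -8, 9, 0; W = 9 is not < V = 0 — violated.
6. U = -8 is even — satisfied.

The assignment fails constraints 1, 3, 4, and 5.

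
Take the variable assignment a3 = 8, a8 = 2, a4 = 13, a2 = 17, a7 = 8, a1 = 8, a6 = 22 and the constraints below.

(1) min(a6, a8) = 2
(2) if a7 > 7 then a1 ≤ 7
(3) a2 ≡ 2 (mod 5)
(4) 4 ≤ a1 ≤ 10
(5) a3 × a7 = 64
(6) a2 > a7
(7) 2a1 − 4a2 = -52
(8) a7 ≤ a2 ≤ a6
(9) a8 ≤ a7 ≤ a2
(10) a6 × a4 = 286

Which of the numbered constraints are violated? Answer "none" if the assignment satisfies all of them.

(1) min(22, 2) = 2 — holds.
(2) a7 = 8 > 7, so we need a1 ≤ 7; but a1 = 8 > 7 — fails.
(3) 17 mod 5 = 2 — holds.
(4) a1 = 8 lies in [4, 10] — holds.
(5) a3 × a7 = 8 × 8 = 64 — holds.
(6) a2 = 17, a7 = 8; 17 > 8 — holds.
(7) 2a1 − 4a2 = 2(8) − 4(17) = -52 — holds.
(8) values 8 ≤ 17 ≤ 22 — holds.
(9) values 2 ≤ 8 ≤ 17 — holds.
(10) a6 × a4 = 22 × 13 = 286 — holds.

No — constraint 2 is not satisfied.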